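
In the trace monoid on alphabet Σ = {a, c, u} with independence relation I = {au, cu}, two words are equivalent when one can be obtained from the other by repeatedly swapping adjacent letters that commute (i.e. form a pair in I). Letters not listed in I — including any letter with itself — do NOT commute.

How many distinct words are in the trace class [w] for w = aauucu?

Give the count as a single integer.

drop 0:a onto floor
drop 1:a onto {0:a}
drop 2:u onto floor
drop 3:u onto {2:u}
drop 4:c onto {1:a}
drop 5:u onto {3:u}
ground layer = {0:a, 2:u}
drop-orders for the pieces not yet dropped (sum over which currently-grounded one goes next):
  1 to go: {4} 1  {5} 1
  2 to go: {1,4} 1  {3,5} 1  {4,5} 2
  3 to go: {0,1,4} 1  {1,4,5} 3  {2,3,5} 1  {3,4,5} 3
  4 to go: {0,1,4,5} 4  {1,3,4,5} 6  {2,3,4,5} 4
  if 0:a drops first: 10 orders
  if 2:u drops first: 10 orders
heap linearizations: 20

20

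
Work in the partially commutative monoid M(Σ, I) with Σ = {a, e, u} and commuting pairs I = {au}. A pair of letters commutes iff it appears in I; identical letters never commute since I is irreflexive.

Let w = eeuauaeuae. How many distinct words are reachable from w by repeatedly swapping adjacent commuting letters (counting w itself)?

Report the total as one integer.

12

drop 0:e onto floor
drop 1:e onto {0:e}
drop 2:u onto {1:e}
drop 3:a onto {1:e}
drop 4:u onto {2:u}
drop 5:a onto {3:a}
drop 6:e onto {4:u, 5:a}
drop 7:u onto {6:e}
drop 8:a onto {6:e}
drop 9:e onto {7:u, 8:a}
ground layer = {0:e}
drop-orders for the pieces not yet dropped (sum over which currently-grounded one goes next):
  1 to go: {9} 1
  2 to go: {7,9} 1  {8,9} 1
  3 to go: {7,8,9} 2
  4 to go: {6,7,8,9} 2
  5 to go: {4,6,7,8,9} 2  {5,6,7,8,9} 2
  6 to go: {2,4,6,7,8,9} 2  {3,5,6,7,8,9} 2  {4,5,6,7,8,9} 4
  7 to go: {2,4,5,6,7,8,9} 6  {3,4,5,6,7,8,9} 6
  8 to go: {2,3,4,5,6,7,8,9} 12
  if 0:e drops first: 12 orders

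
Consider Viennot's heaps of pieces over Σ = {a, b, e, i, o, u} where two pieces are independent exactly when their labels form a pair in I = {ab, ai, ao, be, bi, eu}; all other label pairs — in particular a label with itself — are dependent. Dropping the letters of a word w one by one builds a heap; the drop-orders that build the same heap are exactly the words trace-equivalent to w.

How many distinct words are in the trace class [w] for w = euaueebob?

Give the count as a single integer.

0(e) covers ∅
1(u) covers ∅
2(a) covers 0:e, 1:u
3(u) covers 2:a
4(e) covers 2:a
5(e) covers 4:e
6(b) covers 3:u
7(o) covers 5:e, 6:b
8(b) covers 7:o
floor of heap: 0:e, 1:u
completions by unplaced set U, small U first (add the entries for U minus each lowest piece of U):
  |U|=1: {8}:1
  |U|=2: {7,8}:1
  |U|=3: {5,7,8}:1  {6,7,8}:1
  |U|=4: {3,6,7,8}:1  {4,5,7,8}:1  {5,6,7,8}:2
  |U|=5: {3,5,6,7,8}:3  {4,5,6,7,8}:3
  |U|=6: {3,4,5,6,7,8}:6
  |U|=7: {2,3,4,5,6,7,8}:6
  start at 0(e): 6
  start at 1(u): 6
sum over floor = 12

12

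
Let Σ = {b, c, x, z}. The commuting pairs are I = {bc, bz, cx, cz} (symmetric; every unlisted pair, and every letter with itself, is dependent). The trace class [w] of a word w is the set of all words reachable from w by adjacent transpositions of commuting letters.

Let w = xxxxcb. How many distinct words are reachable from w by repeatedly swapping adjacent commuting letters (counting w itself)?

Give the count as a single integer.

piece 0:x — minimal
piece 1:x rests on {0:x}
piece 2:x rests on {1:x}
piece 3:x rests on {2:x}
piece 4:c — minimal
piece 5:b rests on {3:x}
minimal pieces: {0:x, 4:c}
ways to finish when only these pieces remain (= sum over removing one remaining piece with nothing left below it):
  1 left: {4}→1  {5}→1
  2 left: {3,5}→1  {4,5}→2
  3 left: {2,3,5}→1  {3,4,5}→3
  4 left: {1,2,3,5}→1  {2,3,4,5}→4
  placing 0:x first → 5 extensions
  placing 4:c first → 1 extensions
total linear extensions = 6

6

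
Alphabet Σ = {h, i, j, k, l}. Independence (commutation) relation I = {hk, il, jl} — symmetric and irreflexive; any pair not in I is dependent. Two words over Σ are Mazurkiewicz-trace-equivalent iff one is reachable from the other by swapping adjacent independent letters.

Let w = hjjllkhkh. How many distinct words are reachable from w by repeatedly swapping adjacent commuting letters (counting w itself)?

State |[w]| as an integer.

36

piece 0:h — minimal
piece 1:j rests on {0:h}
piece 2:j rests on {1:j}
piece 3:l rests on {0:h}
piece 4:l rests on {3:l}
piece 5:k rests on {2:j, 4:l}
piece 6:h rests on {2:j, 4:l}
piece 7:k rests on {5:k}
piece 8:h rests on {6:h}
minimal pieces: {0:h}
ways to finish when only these pieces remain (= sum over removing one remaining piece with nothing left below it):
  1 left: {7}→1  {8}→1
  2 left: {5,7}→1  {6,8}→1  {7,8}→2
  3 left: {5,7,8}→3  {6,7,8}→3
  4 left: {5,6,7,8}→6
  5 left: {2,5,6,7,8}→6  {4,5,6,7,8}→6
  6 left: {1,2,5,6,7,8}→6  {2,4,5,6,7,8}→12  {3,4,5,6,7,8}→6
  7 left: {1,2,4,5,6,7,8}→18  {2,3,4,5,6,7,8}→18
  placing 0:h first → 36 extensions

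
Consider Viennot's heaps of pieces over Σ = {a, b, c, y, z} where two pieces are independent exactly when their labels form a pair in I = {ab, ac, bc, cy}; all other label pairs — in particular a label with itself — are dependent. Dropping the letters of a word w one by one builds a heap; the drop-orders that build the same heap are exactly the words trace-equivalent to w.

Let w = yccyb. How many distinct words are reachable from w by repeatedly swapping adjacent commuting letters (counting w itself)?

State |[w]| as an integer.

#0=y has no predecessor
#1=c has no predecessor
#2=c depends on [1:c]
#3=y depends on [0:y]
#4=b depends on [3:y]
sources: [0:y, 1:c]
N(rest) = Σ N(rest − s) over sources s of rest; N(one piece) = 1:
  size 1 → [2]=1  [4]=1
  size 2 → [1,2]=1  [2,4]=2  [3,4]=1
  size 3 → [0,3,4]=1  [1,2,4]=3  [2,3,4]=3
  first=0(y) contributes 6
  first=1(c) contributes 4
|[w]| = 10

10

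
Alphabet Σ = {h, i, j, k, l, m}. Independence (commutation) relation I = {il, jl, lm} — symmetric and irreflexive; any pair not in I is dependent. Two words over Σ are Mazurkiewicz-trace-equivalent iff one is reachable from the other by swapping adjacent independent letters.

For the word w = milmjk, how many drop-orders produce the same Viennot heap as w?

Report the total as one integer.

piece 0:m — minimal
piece 1:i rests on {0:m}
piece 2:l — minimal
piece 3:m rests on {1:i}
piece 4:j rests on {3:m}
piece 5:k rests on {2:l, 4:j}
minimal pieces: {0:m, 2:l}
ways to finish when only these pieces remain (= sum over removing one remaining piece with nothing left below it):
  1 left: {5}→1
  2 left: {2,5}→1  {4,5}→1
  3 left: {2,4,5}→2  {3,4,5}→1
  4 left: {1,3,4,5}→1  {2,3,4,5}→3
  placing 0:m first → 4 extensions
  placing 2:l first → 1 extensions
total linear extensions = 5

5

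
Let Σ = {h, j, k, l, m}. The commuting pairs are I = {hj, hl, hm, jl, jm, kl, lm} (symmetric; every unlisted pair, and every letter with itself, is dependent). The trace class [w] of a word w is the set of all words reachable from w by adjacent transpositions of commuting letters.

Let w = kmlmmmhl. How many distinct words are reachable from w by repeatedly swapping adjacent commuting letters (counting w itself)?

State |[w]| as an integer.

140

0(k) covers ∅
1(m) covers 0:k
2(l) covers ∅
3(m) covers 1:m
4(m) covers 3:m
5(m) covers 4:m
6(h) covers 0:k
7(l) covers 2:l
floor of heap: 0:k, 2:l
completions by unplaced set U, small U first (add the entries for U minus each lowest piece of U):
  |U|=1: {5}:1  {6}:1  {7}:1
  |U|=2: {2,7}:1  {4,5}:1  {5,6}:2  {5,7}:2  {6,7}:2
  |U|=3: {2,5,7}:3  {2,6,7}:3  {3,4,5}:1  {4,5,6}:3  {4,5,7}:3  {5,6,7}:6
  |U|=4: {1,3,4,5}:1  {2,4,5,7}:6  {2,5,6,7}:12  {3,4,5,6}:4  {3,4,5,7}:4  {4,5,6,7}:12
  |U|=5: {1,3,4,5,6}:5  {1,3,4,5,7}:5  {2,3,4,5,7}:10  {2,4,5,6,7}:30  {3,4,5,6,7}:20
  |U|=6: {0,1,3,4,5,6}:5  {1,2,3,4,5,7}:15  {1,3,4,5,6,7}:30  {2,3,4,5,6,7}:60
  start at 0(k): 105
  start at 2(l): 35
sum over floor = 140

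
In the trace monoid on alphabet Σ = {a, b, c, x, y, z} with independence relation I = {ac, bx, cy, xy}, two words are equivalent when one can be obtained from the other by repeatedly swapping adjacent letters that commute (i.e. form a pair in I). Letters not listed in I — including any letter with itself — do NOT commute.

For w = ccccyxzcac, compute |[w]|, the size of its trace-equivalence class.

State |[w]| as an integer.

18

0(c) covers ∅
1(c) covers 0:c
2(c) covers 1:c
3(c) covers 2:c
4(y) covers ∅
5(x) covers 3:c
6(z) covers 4:y, 5:x
7(c) covers 6:z
8(a) covers 6:z
9(c) covers 7:c
floor of heap: 0:c, 4:y
completions by unplaced set U, small U first (add the entries for U minus each lowest piece of U):
  |U|=1: {8}:1  {9}:1
  |U|=2: {7,9}:1  {8,9}:2
  |U|=3: {7,8,9}:3
  |U|=4: {6,7,8,9}:3
  |U|=5: {4,6,7,8,9}:3  {5,6,7,8,9}:3
  |U|=6: {3,5,6,7,8,9}:3  {4,5,6,7,8,9}:6
  |U|=7: {2,3,5,6,7,8,9}:3  {3,4,5,6,7,8,9}:9
  |U|=8: {1,2,3,5,6,7,8,9}:3  {2,3,4,5,6,7,8,9}:12
  start at 0(c): 15
  start at 4(y): 3
sum over floor = 18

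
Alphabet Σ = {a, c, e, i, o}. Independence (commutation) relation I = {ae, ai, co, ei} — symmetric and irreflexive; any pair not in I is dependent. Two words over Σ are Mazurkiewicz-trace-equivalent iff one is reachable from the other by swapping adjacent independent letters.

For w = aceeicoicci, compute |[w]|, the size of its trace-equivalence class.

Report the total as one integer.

0(a) covers ∅
1(c) covers 0:a
2(e) covers 1:c
3(e) covers 2:e
4(i) covers 1:c
5(c) covers 3:e, 4:i
6(o) covers 3:e, 4:i
7(i) covers 5:c, 6:o
8(c) covers 7:i
9(c) covers 8:c
10(i) covers 9:c
floor of heap: 0:a
completions by unplaced set U, small U first (add the entries for U minus each lowest piece of U):
  |U|=1: {10}:1
  |U|=2: {9,10}:1
  |U|=3: {8,9,10}:1
  |U|=4: {7,8,9,10}:1
  |U|=5: {5,7,8,9,10}:1  {6,7,8,9,10}:1
  |U|=6: {5,6,7,8,9,10}:2
  |U|=7: {3,5,6,7,8,9,10}:2  {4,5,6,7,8,9,10}:2
  |U|=8: {2,3,5,6,7,8,9,10}:2  {3,4,5,6,7,8,9,10}:4
  |U|=9: {2,3,4,5,6,7,8,9,10}:6
  start at 0(a): 6

6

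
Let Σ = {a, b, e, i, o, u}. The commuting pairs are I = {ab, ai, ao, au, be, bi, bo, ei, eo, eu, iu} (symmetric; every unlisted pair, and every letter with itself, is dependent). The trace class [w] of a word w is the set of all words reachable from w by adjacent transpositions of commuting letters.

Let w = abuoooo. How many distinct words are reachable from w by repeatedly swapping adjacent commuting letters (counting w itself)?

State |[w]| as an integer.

7

piece 0:a — minimal
piece 1:b — minimal
piece 2:u rests on {1:b}
piece 3:o rests on {2:u}
piece 4:o rests on {3:o}
piece 5:o rests on {4:o}
piece 6:o rests on {5:o}
minimal pieces: {0:a, 1:b}
ways to finish when only these pieces remain (= sum over removing one remaining piece with nothing left below it):
  1 left: {0}→1  {6}→1
  2 left: {0,6}→2  {5,6}→1
  3 left: {0,5,6}→3  {4,5,6}→1
  4 left: {0,4,5,6}→4  {3,4,5,6}→1
  5 left: {0,3,4,5,6}→5  {2,3,4,5,6}→1
  placing 0:a first → 1 extensions
  placing 1:b first → 6 extensions
total linear extensions = 7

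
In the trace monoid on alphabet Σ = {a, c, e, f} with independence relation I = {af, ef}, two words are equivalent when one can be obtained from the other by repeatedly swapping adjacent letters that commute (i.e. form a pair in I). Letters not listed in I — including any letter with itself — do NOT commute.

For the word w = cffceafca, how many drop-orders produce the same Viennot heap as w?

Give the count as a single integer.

3

#0=c has no predecessor
#1=f depends on [0:c]
#2=f depends on [1:f]
#3=c depends on [2:f]
#4=e depends on [3:c]
#5=a depends on [4:e]
#6=f depends on [3:c]
#7=c depends on [5:a, 6:f]
#8=a depends on [7:c]
sources: [0:c]
N(rest) = Σ N(rest − s) over sources s of rest; N(one piece) = 1:
  size 1 → [8]=1
  size 2 → [7,8]=1
  size 3 → [5,7,8]=1  [6,7,8]=1
  size 4 → [4,5,7,8]=1  [5,6,7,8]=2
  size 5 → [4,5,6,7,8]=3
  size 6 → [3,4,5,6,7,8]=3
  size 7 → [2,3,4,5,6,7,8]=3
  first=0(c) contributes 3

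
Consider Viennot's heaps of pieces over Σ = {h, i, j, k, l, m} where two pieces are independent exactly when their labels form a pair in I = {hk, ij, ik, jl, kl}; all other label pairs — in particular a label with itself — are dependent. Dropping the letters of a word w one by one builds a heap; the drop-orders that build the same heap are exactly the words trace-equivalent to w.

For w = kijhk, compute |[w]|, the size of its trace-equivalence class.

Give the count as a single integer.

piece 0:k — minimal
piece 1:i — minimal
piece 2:j rests on {0:k}
piece 3:h rests on {1:i, 2:j}
piece 4:k rests on {2:j}
minimal pieces: {0:k, 1:i}
ways to finish when only these pieces remain (= sum over removing one remaining piece with nothing left below it):
  1 left: {3}→1  {4}→1
  2 left: {1,3}→1  {3,4}→2
  3 left: {1,3,4}→3  {2,3,4}→2
  placing 0:k first → 5 extensions
  placing 1:i first → 2 extensions
total linear extensions = 7

7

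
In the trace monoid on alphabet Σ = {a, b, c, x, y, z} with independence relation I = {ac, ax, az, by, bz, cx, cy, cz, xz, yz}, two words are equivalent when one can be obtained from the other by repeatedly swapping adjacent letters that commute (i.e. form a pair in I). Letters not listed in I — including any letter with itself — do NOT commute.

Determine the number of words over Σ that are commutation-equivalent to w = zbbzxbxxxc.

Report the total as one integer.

180

0(z) covers ∅
1(b) covers ∅
2(b) covers 1:b
3(z) covers 0:z
4(x) covers 2:b
5(b) covers 4:x
6(x) covers 5:b
7(x) covers 6:x
8(x) covers 7:x
9(c) covers 5:b
floor of heap: 0:z, 1:b
completions by unplaced set U, small U first (add the entries for U minus each lowest piece of U):
  |U|=1: {3}:1  {8}:1  {9}:1
  |U|=2: {0,3}:1  {3,8}:2  {3,9}:2  {7,8}:1  {8,9}:2
  |U|=3: {0,3,8}:3  {0,3,9}:3  {3,7,8}:3  {3,8,9}:6  {6,7,8}:1  {7,8,9}:3
  |U|=4: {0,3,7,8}:6  {0,3,8,9}:12  {3,6,7,8}:4  {3,7,8,9}:12  {6,7,8,9}:4
  |U|=5: {0,3,6,7,8}:10  {0,3,7,8,9}:30  {3,6,7,8,9}:20  {5,6,7,8,9}:4
  |U|=6: {0,3,6,7,8,9}:60  {3,5,6,7,8,9}:24  {4,5,6,7,8,9}:4
  |U|=7: {0,3,5,6,7,8,9}:84  {2,4,5,6,7,8,9}:4  {3,4,5,6,7,8,9}:28
  |U|=8: {0,3,4,5,6,7,8,9}:112  {1,2,4,5,6,7,8,9}:4  {2,3,4,5,6,7,8,9}:32
  start at 0(z): 36
  start at 1(b): 144
sum over floor = 180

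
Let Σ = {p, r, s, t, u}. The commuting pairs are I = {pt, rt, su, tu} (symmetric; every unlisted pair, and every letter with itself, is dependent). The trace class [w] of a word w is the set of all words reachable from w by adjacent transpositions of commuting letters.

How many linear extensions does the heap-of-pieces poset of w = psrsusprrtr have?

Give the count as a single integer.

0(p) covers ∅
1(s) covers 0:p
2(r) covers 1:s
3(s) covers 2:r
4(u) covers 2:r
5(s) covers 3:s
6(p) covers 4:u, 5:s
7(r) covers 6:p
8(r) covers 7:r
9(t) covers 5:s
10(r) covers 8:r
floor of heap: 0:p
completions by unplaced set U, small U first (add the entries for U minus each lowest piece of U):
  |U|=1: {9}:1  {10}:1
  |U|=2: {8,10}:1  {9,10}:2
  |U|=3: {7,8,10}:1  {8,9,10}:3
  |U|=4: {6,7,8,10}:1  {7,8,9,10}:4
  |U|=5: {4,6,7,8,10}:1  {6,7,8,9,10}:5
  |U|=6: {4,6,7,8,9,10}:6  {5,6,7,8,9,10}:5
  |U|=7: {3,5,6,7,8,9,10}:5  {4,5,6,7,8,9,10}:11
  |U|=8: {3,4,5,6,7,8,9,10}:16
  |U|=9: {2,3,4,5,6,7,8,9,10}:16
  start at 0(p): 16

16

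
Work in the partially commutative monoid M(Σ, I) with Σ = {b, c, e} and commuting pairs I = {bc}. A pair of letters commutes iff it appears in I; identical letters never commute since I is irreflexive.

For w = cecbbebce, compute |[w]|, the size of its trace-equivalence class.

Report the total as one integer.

6

#0=c has no predecessor
#1=e depends on [0:c]
#2=c depends on [1:e]
#3=b depends on [1:e]
#4=b depends on [3:b]
#5=e depends on [2:c, 4:b]
#6=b depends on [5:e]
#7=c depends on [5:e]
#8=e depends on [6:b, 7:c]
sources: [0:c]
N(rest) = Σ N(rest − s) over sources s of rest; N(one piece) = 1:
  size 1 → [8]=1
  size 2 → [6,8]=1  [7,8]=1
  size 3 → [6,7,8]=2
  size 4 → [5,6,7,8]=2
  size 5 → [2,5,6,7,8]=2  [4,5,6,7,8]=2
  size 6 → [2,4,5,6,7,8]=4  [3,4,5,6,7,8]=2
  size 7 → [2,3,4,5,6,7,8]=6
  first=0(c) contributes 6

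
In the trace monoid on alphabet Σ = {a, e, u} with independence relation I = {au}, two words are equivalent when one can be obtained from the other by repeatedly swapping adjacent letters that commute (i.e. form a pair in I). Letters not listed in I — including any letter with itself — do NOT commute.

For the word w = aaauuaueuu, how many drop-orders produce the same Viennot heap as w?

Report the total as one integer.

35

drop 0:a onto floor
drop 1:a onto {0:a}
drop 2:a onto {1:a}
drop 3:u onto floor
drop 4:u onto {3:u}
drop 5:a onto {2:a}
drop 6:u onto {4:u}
drop 7:e onto {5:a, 6:u}
drop 8:u onto {7:e}
drop 9:u onto {8:u}
ground layer = {0:a, 3:u}
drop-orders for the pieces not yet dropped (sum over which currently-grounded one goes next):
  1 to go: {9} 1
  2 to go: {8,9} 1
  3 to go: {7,8,9} 1
  4 to go: {5,7,8,9} 1  {6,7,8,9} 1
  5 to go: {2,5,7,8,9} 1  {4,6,7,8,9} 1  {5,6,7,8,9} 2
  6 to go: {1,2,5,7,8,9} 1  {2,5,6,7,8,9} 3  {3,4,6,7,8,9} 1  {4,5,6,7,8,9} 3
  7 to go: {0,1,2,5,7,8,9} 1  {1,2,5,6,7,8,9} 4  {2,4,5,6,7,8,9} 6  {3,4,5,6,7,8,9} 4
  8 to go: {0,1,2,5,6,7,8,9} 5  {1,2,4,5,6,7,8,9} 10  {2,3,4,5,6,7,8,9} 10
  if 0:a drops first: 20 orders
  if 3:u drops first: 15 orders
heap linearizations: 35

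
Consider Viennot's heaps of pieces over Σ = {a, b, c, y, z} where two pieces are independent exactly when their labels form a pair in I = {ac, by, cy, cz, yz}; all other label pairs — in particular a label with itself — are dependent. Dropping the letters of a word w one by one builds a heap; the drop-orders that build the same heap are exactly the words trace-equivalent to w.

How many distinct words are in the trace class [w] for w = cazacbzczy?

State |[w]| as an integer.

#0=c has no predecessor
#1=a has no predecessor
#2=z depends on [1:a]
#3=a depends on [2:z]
#4=c depends on [0:c]
#5=b depends on [3:a, 4:c]
#6=z depends on [5:b]
#7=c depends on [5:b]
#8=z depends on [6:z]
#9=y depends on [3:a]
sources: [0:c, 1:a]
N(rest) = Σ N(rest − s) over sources s of rest; N(one piece) = 1:
  size 1 → [7]=1  [8]=1  [9]=1
  size 2 → [6,8]=1  [7,8]=2  [7,9]=2  [8,9]=2
  size 3 → [6,7,8]=3  [6,8,9]=3  [7,8,9]=6
  size 4 → [5,6,7,8]=3  [6,7,8,9]=12
  size 5 → [4,5,6,7,8]=3  [5,6,7,8,9]=15
  size 6 → [0,4,5,6,7,8]=3  [3,5,6,7,8,9]=15  [4,5,6,7,8,9]=18
  size 7 → [0,4,5,6,7,8,9]=21  [2,3,5,6,7,8,9]=15  [3,4,5,6,7,8,9]=33
  size 8 → [0,3,4,5,6,7,8,9]=54  [1,2,3,5,6,7,8,9]=15  [2,3,4,5,6,7,8,9]=48
  first=0(c) contributes 63
  first=1(a) contributes 102
|[w]| = 165

165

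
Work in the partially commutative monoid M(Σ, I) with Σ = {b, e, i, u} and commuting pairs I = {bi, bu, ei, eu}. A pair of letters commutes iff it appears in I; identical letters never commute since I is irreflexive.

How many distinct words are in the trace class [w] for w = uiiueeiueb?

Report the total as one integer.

piece 0:u — minimal
piece 1:i rests on {0:u}
piece 2:i rests on {1:i}
piece 3:u rests on {2:i}
piece 4:e — minimal
piece 5:e rests on {4:e}
piece 6:i rests on {3:u}
piece 7:u rests on {6:i}
piece 8:e rests on {5:e}
piece 9:b rests on {8:e}
minimal pieces: {0:u, 4:e}
ways to finish when only these pieces remain (= sum over removing one remaining piece with nothing left below it):
  1 left: {7}→1  {9}→1
  2 left: {6,7}→1  {7,9}→2  {8,9}→1
  3 left: {3,6,7}→1  {5,8,9}→1  {6,7,9}→3  {7,8,9}→3
  4 left: {2,3,6,7}→1  {3,6,7,9}→4  {4,5,8,9}→1  {5,7,8,9}→4  {6,7,8,9}→6
  5 left: {1,2,3,6,7}→1  {2,3,6,7,9}→5  {3,6,7,8,9}→10  {4,5,7,8,9}→5  {5,6,7,8,9}→10
  6 left: {0,1,2,3,6,7}→1  {1,2,3,6,7,9}→6  {2,3,6,7,8,9}→15  {3,5,6,7,8,9}→20  {4,5,6,7,8,9}→15
  7 left: {0,1,2,3,6,7,9}→7  {1,2,3,6,7,8,9}→21  {2,3,5,6,7,8,9}→35  {3,4,5,6,7,8,9}→35
  8 left: {0,1,2,3,6,7,8,9}→28  {1,2,3,5,6,7,8,9}→56  {2,3,4,5,6,7,8,9}→70
  placing 0:u first → 126 extensions
  placing 4:e first → 84 extensions
total linear extensions = 210

210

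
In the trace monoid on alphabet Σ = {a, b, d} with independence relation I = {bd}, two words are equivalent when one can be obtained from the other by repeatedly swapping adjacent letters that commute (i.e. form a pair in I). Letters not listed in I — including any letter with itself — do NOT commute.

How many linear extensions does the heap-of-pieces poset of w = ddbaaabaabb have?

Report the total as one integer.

3

piece 0:d — minimal
piece 1:d rests on {0:d}
piece 2:b — minimal
piece 3:a rests on {1:d, 2:b}
piece 4:a rests on {3:a}
piece 5:a rests on {4:a}
piece 6:b rests on {5:a}
piece 7:a rests on {6:b}
piece 8:a rests on {7:a}
piece 9:b rests on {8:a}
piece 10:b rests on {9:b}
minimal pieces: {0:d, 2:b}
ways to finish when only these pieces remain (= sum over removing one remaining piece with nothing left below it):
  1 left: {10}→1
  2 left: {9,10}→1
  3 left: {8,9,10}→1
  4 left: {7,8,9,10}→1
  5 left: {6,7,8,9,10}→1
  6 left: {5,6,7,8,9,10}→1
  7 left: {4,5,6,7,8,9,10}→1
  8 left: {3,4,5,6,7,8,9,10}→1
  9 left: {1,3,4,5,6,7,8,9,10}→1  {2,3,4,5,6,7,8,9,10}→1
  placing 0:d first → 2 extensions
  placing 2:b first → 1 extensions
total linear extensions = 3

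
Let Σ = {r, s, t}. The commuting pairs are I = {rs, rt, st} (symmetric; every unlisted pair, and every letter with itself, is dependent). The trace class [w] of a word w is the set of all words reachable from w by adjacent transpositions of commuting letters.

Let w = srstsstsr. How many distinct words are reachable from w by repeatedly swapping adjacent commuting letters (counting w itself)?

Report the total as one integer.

piece 0:s — minimal
piece 1:r — minimal
piece 2:s rests on {0:s}
piece 3:t — minimal
piece 4:s rests on {2:s}
piece 5:s rests on {4:s}
piece 6:t rests on {3:t}
piece 7:s rests on {5:s}
piece 8:r rests on {1:r}
minimal pieces: {0:s, 1:r, 3:t}
ways to finish when only these pieces remain (= sum over removing one remaining piece with nothing left below it):
  1 left: {6}→1  {7}→1  {8}→1
  2 left: {1,8}→1  {3,6}→1  {5,7}→1  {6,7}→2  {6,8}→2  {7,8}→2
  3 left: {1,6,8}→3  {1,7,8}→3  {3,6,7}→3  {3,6,8}→3  {4,5,7}→1  {5,6,7}→3  {5,7,8}→3  {6,7,8}→6
  4 left: {1,3,6,8}→6  {1,5,7,8}→6  {1,6,7,8}→12  {2,4,5,7}→1  {3,5,6,7}→6  {3,6,7,8}→12  {4,5,6,7}→4  {4,5,7,8}→4  {5,6,7,8}→12
  5 left: {0,2,4,5,7}→1  {1,3,6,7,8}→30  {1,4,5,7,8}→10  {1,5,6,7,8}→30  {2,4,5,6,7}→5  {2,4,5,7,8}→5  {3,4,5,6,7}→10  {3,5,6,7,8}→30  {4,5,6,7,8}→20
  6 left: {0,2,4,5,6,7}→6  {0,2,4,5,7,8}→6  {1,2,4,5,7,8}→15  {1,3,5,6,7,8}→90  {1,4,5,6,7,8}→60  {2,3,4,5,6,7}→15  {2,4,5,6,7,8}→30  {3,4,5,6,7,8}→60
  7 left: {0,1,2,4,5,7,8}→21  {0,2,3,4,5,6,7}→21  {0,2,4,5,6,7,8}→42  {1,2,4,5,6,7,8}→105  {1,3,4,5,6,7,8}→210  {2,3,4,5,6,7,8}→105
  placing 0:s first → 420 extensions
  placing 1:r first → 168 extensions
  placing 3:t first → 168 extensions
total linear extensions = 756

756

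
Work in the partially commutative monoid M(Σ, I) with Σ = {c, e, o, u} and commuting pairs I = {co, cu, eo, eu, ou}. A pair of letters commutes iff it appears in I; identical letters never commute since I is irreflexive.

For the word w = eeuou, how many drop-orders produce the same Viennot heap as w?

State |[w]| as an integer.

0(e) covers ∅
1(e) covers 0:e
2(u) covers ∅
3(o) covers ∅
4(u) covers 2:u
floor of heap: 0:e, 2:u, 3:o
completions by unplaced set U, small U first (add the entries for U minus each lowest piece of U):
  |U|=1: {1}:1  {3}:1  {4}:1
  |U|=2: {0,1}:1  {1,3}:2  {1,4}:2  {2,4}:1  {3,4}:2
  |U|=3: {0,1,3}:3  {0,1,4}:3  {1,2,4}:3  {1,3,4}:6  {2,3,4}:3
  start at 0(e): 12
  start at 2(u): 12
  start at 3(o): 6
sum over floor = 30

30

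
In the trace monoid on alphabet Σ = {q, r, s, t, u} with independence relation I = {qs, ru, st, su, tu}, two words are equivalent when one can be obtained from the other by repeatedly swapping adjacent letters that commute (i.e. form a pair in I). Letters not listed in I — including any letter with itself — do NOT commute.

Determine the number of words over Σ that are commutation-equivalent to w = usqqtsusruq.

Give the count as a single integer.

399

#0=u has no predecessor
#1=s has no predecessor
#2=q depends on [0:u]
#3=q depends on [2:q]
#4=t depends on [3:q]
#5=s depends on [1:s]
#6=u depends on [3:q]
#7=s depends on [5:s]
#8=r depends on [4:t, 7:s]
#9=u depends on [6:u]
#10=q depends on [8:r, 9:u]
sources: [0:u, 1:s]
N(rest) = Σ N(rest − s) over sources s of rest; N(one piece) = 1:
  size 1 → [10]=1
  size 2 → [8,10]=1  [9,10]=1
  size 3 → [4,8,10]=1  [6,9,10]=1  [7,8,10]=1  [8,9,10]=2
  size 4 → [4,7,8,10]=2  [4,8,9,10]=3  [5,7,8,10]=1  [6,8,9,10]=3  [7,8,9,10]=3
  size 5 → [1,5,7,8,10]=1  [4,5,7,8,10]=3  [4,6,8,9,10]=6  [4,7,8,9,10]=8  [5,7,8,9,10]=4  [6,7,8,9,10]=6
  size 6 → [1,4,5,7,8,10]=4  [1,5,7,8,9,10]=5  [3,4,6,8,9,10]=6  [4,5,7,8,9,10]=15  [4,6,7,8,9,10]=20  [5,6,7,8,9,10]=10
  size 7 → [1,4,5,7,8,9,10]=24  [1,5,6,7,8,9,10]=15  [2,3,4,6,8,9,10]=6  [3,4,6,7,8,9,10]=26  [4,5,6,7,8,9,10]=45
  size 8 → [0,2,3,4,6,8,9,10]=6  [1,4,5,6,7,8,9,10]=84  [2,3,4,6,7,8,9,10]=32  [3,4,5,6,7,8,9,10]=71
  size 9 → [0,2,3,4,6,7,8,9,10]=38  [1,3,4,5,6,7,8,9,10]=155  [2,3,4,5,6,7,8,9,10]=103
  first=0(u) contributes 258
  first=1(s) contributes 141
|[w]| = 399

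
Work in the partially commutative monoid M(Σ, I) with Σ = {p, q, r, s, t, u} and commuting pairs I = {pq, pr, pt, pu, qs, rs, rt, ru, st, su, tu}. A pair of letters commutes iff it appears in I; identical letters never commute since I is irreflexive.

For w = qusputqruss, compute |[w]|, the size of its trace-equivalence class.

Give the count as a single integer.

1980

piece 0:q — minimal
piece 1:u rests on {0:q}
piece 2:s — minimal
piece 3:p rests on {2:s}
piece 4:u rests on {1:u}
piece 5:t rests on {0:q}
piece 6:q rests on {4:u, 5:t}
piece 7:r rests on {6:q}
piece 8:u rests on {6:q}
piece 9:s rests on {3:p}
piece 10:s rests on {9:s}
minimal pieces: {0:q, 2:s}
ways to finish when only these pieces remain (= sum over removing one remaining piece with nothing left below it):
  1 left: {7}→1  {8}→1  {10}→1
  2 left: {7,8}→2  {7,10}→2  {8,10}→2  {9,10}→1
  3 left: {3,9,10}→1  {6,7,8}→2  {7,8,10}→6  {7,9,10}→3  {8,9,10}→3
  4 left: {2,3,9,10}→1  {3,7,9,10}→4  {3,8,9,10}→4  {4,6,7,8}→2  {5,6,7,8}→2  {6,7,8,10}→8  {7,8,9,10}→12
  5 left: {1,4,6,7,8}→2  {2,3,7,9,10}→5  {2,3,8,9,10}→5  {3,7,8,9,10}→20  {4,5,6,7,8}→4  {4,6,7,8,10}→10  {5,6,7,8,10}→10  {6,7,8,9,10}→20
  6 left: {1,4,5,6,7,8}→6  {1,4,6,7,8,10}→12  {2,3,7,8,9,10}→30  {3,6,7,8,9,10}→40  {4,5,6,7,8,10}→24  {4,6,7,8,9,10}→30  {5,6,7,8,9,10}→30
  7 left: {0,1,4,5,6,7,8}→6  {1,4,5,6,7,8,10}→42  {1,4,6,7,8,9,10}→42  {2,3,6,7,8,9,10}→70  {3,4,6,7,8,9,10}→70  {3,5,6,7,8,9,10}→70  {4,5,6,7,8,9,10}→84
  8 left: {0,1,4,5,6,7,8,10}→48  {1,3,4,6,7,8,9,10}→112  {1,4,5,6,7,8,9,10}→168  {2,3,4,6,7,8,9,10}→140  {2,3,5,6,7,8,9,10}→140  {3,4,5,6,7,8,9,10}→224
  9 left: {0,1,4,5,6,7,8,9,10}→216  {1,2,3,4,6,7,8,9,10}→252  {1,3,4,5,6,7,8,9,10}→504  {2,3,4,5,6,7,8,9,10}→504
  placing 0:q first → 1260 extensions
  placing 2:s first → 720 extensions
total linear extensions = 1980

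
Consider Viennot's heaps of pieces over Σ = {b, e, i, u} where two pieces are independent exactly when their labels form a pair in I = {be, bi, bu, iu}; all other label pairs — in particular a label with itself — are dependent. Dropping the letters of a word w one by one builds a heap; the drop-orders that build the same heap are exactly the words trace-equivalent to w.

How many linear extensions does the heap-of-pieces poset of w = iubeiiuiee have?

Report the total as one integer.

#0=i has no predecessor
#1=u has no predecessor
#2=b has no predecessor
#3=e depends on [0:i, 1:u]
#4=i depends on [3:e]
#5=i depends on [4:i]
#6=u depends on [3:e]
#7=i depends on [5:i]
#8=e depends on [6:u, 7:i]
#9=e depends on [8:e]
sources: [0:i, 1:u, 2:b]
N(rest) = Σ N(rest − s) over sources s of rest; N(one piece) = 1:
  size 1 → [2]=1  [9]=1
  size 2 → [2,9]=2  [8,9]=1
  size 3 → [2,8,9]=3  [6,8,9]=1  [7,8,9]=1
  size 4 → [2,6,8,9]=4  [2,7,8,9]=4  [5,7,8,9]=1  [6,7,8,9]=2
  size 5 → [2,5,7,8,9]=5  [2,6,7,8,9]=10  [4,5,7,8,9]=1  [5,6,7,8,9]=3
  size 6 → [2,4,5,7,8,9]=6  [2,5,6,7,8,9]=18  [4,5,6,7,8,9]=4
  size 7 → [2,4,5,6,7,8,9]=28  [3,4,5,6,7,8,9]=4
  size 8 → [0,3,4,5,6,7,8,9]=4  [1,3,4,5,6,7,8,9]=4  [2,3,4,5,6,7,8,9]=32
  first=0(i) contributes 36
  first=1(u) contributes 36
  first=2(b) contributes 8
|[w]| = 80

80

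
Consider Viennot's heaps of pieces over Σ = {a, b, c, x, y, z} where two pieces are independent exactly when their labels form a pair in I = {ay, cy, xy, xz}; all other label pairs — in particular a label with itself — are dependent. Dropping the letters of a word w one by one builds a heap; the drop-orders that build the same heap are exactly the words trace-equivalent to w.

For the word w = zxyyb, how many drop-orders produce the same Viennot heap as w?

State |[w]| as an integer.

4

#0=z has no predecessor
#1=x has no predecessor
#2=y depends on [0:z]
#3=y depends on [2:y]
#4=b depends on [1:x, 3:y]
sources: [0:z, 1:x]
N(rest) = Σ N(rest − s) over sources s of rest; N(one piece) = 1:
  size 1 → [4]=1
  size 2 → [1,4]=1  [3,4]=1
  size 3 → [1,3,4]=2  [2,3,4]=1
  first=0(z) contributes 3
  first=1(x) contributes 1
|[w]| = 4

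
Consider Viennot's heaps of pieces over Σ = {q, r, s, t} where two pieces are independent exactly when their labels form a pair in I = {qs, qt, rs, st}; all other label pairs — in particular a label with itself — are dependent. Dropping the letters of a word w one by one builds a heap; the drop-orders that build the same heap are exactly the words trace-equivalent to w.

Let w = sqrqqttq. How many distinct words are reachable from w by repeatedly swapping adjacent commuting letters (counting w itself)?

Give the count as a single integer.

piece 0:s — minimal
piece 1:q — minimal
piece 2:r rests on {1:q}
piece 3:q rests on {2:r}
piece 4:q rests on {3:q}
piece 5:t rests on {2:r}
piece 6:t rests on {5:t}
piece 7:q rests on {4:q}
minimal pieces: {0:s, 1:q}
ways to finish when only these pieces remain (= sum over removing one remaining piece with nothing left below it):
  1 left: {0}→1  {6}→1  {7}→1
  2 left: {0,6}→2  {0,7}→2  {4,7}→1  {5,6}→1  {6,7}→2
  3 left: {0,4,7}→3  {0,5,6}→3  {0,6,7}→6  {3,4,7}→1  {4,6,7}→3  {5,6,7}→3
  4 left: {0,3,4,7}→4  {0,4,6,7}→12  {0,5,6,7}→12  {3,4,6,7}→4  {4,5,6,7}→6
  5 left: {0,3,4,6,7}→20  {0,4,5,6,7}→30  {3,4,5,6,7}→10
  6 left: {0,3,4,5,6,7}→60  {2,3,4,5,6,7}→10
  placing 0:s first → 10 extensions
  placing 1:q first → 70 extensions
total linear extensions = 80

80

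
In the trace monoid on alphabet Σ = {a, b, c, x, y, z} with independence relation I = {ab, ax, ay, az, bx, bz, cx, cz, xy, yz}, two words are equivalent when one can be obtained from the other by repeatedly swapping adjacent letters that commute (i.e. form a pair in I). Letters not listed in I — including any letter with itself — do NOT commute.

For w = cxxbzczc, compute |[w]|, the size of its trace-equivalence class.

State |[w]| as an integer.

70

drop 0:c onto floor
drop 1:x onto floor
drop 2:x onto {1:x}
drop 3:b onto {0:c}
drop 4:z onto {2:x}
drop 5:c onto {3:b}
drop 6:z onto {4:z}
drop 7:c onto {5:c}
ground layer = {0:c, 1:x}
drop-orders for the pieces not yet dropped (sum over which currently-grounded one goes next):
  1 to go: {6} 1  {7} 1
  2 to go: {4,6} 1  {5,7} 1  {6,7} 2
  3 to go: {2,4,6} 1  {3,5,7} 1  {4,6,7} 3  {5,6,7} 3
  4 to go: {0,3,5,7} 1  {1,2,4,6} 1  {2,4,6,7} 4  {3,5,6,7} 4  {4,5,6,7} 6
  5 to go: {0,3,5,6,7} 5  {1,2,4,6,7} 5  {2,4,5,6,7} 10  {3,4,5,6,7} 10
  6 to go: {0,3,4,5,6,7} 15  {1,2,4,5,6,7} 15  {2,3,4,5,6,7} 20
  if 0:c drops first: 35 orders
  if 1:x drops first: 35 orders
heap linearizations: 70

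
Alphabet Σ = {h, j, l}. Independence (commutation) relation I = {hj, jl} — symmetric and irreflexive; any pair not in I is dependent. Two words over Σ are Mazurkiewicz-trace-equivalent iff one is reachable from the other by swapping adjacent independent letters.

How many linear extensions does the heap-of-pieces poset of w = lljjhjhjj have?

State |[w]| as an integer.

drop 0:l onto floor
drop 1:l onto {0:l}
drop 2:j onto floor
drop 3:j onto {2:j}
drop 4:h onto {1:l}
drop 5:j onto {3:j}
drop 6:h onto {4:h}
drop 7:j onto {5:j}
drop 8:j onto {7:j}
ground layer = {0:l, 2:j}
drop-orders for the pieces not yet dropped (sum over which currently-grounded one goes next):
  1 to go: {6} 1  {8} 1
  2 to go: {4,6} 1  {6,8} 2  {7,8} 1
  3 to go: {1,4,6} 1  {4,6,8} 3  {5,7,8} 1  {6,7,8} 3
  4 to go: {0,1,4,6} 1  {1,4,6,8} 4  {3,5,7,8} 1  {4,6,7,8} 6  {5,6,7,8} 4
  5 to go: {0,1,4,6,8} 5  {1,4,6,7,8} 10  {2,3,5,7,8} 1  {3,5,6,7,8} 5  {4,5,6,7,8} 10
  6 to go: {0,1,4,6,7,8} 15  {1,4,5,6,7,8} 20  {2,3,5,6,7,8} 6  {3,4,5,6,7,8} 15
  7 to go: {0,1,4,5,6,7,8} 35  {1,3,4,5,6,7,8} 35  {2,3,4,5,6,7,8} 21
  if 0:l drops first: 56 orders
  if 2:j drops first: 70 orders
heap linearizations: 126

126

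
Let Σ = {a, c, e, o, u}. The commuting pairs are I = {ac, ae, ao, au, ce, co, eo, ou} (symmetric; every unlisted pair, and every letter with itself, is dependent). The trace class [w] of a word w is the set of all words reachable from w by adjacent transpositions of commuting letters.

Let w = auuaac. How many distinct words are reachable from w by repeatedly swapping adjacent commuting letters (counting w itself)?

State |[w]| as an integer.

20

drop 0:a onto floor
drop 1:u onto floor
drop 2:u onto {1:u}
drop 3:a onto {0:a}
drop 4:a onto {3:a}
drop 5:c onto {2:u}
ground layer = {0:a, 1:u}
drop-orders for the pieces not yet dropped (sum over which currently-grounded one goes next):
  1 to go: {4} 1  {5} 1
  2 to go: {2,5} 1  {3,4} 1  {4,5} 2
  3 to go: {0,3,4} 1  {1,2,5} 1  {2,4,5} 3  {3,4,5} 3
  4 to go: {0,3,4,5} 4  {1,2,4,5} 4  {2,3,4,5} 6
  if 0:a drops first: 10 orders
  if 1:u drops first: 10 orders
heap linearizations: 20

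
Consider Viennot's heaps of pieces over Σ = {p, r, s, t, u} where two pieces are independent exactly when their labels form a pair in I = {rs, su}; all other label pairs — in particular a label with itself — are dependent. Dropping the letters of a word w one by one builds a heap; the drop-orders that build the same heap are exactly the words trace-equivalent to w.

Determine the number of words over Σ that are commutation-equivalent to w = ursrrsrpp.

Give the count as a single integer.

0(u) covers ∅
1(r) covers 0:u
2(s) covers ∅
3(r) covers 1:r
4(r) covers 3:r
5(s) covers 2:s
6(r) covers 4:r
7(p) covers 5:s, 6:r
8(p) covers 7:p
floor of heap: 0:u, 2:s
completions by unplaced set U, small U first (add the entries for U minus each lowest piece of U):
  |U|=1: {8}:1
  |U|=2: {7,8}:1
  |U|=3: {5,7,8}:1  {6,7,8}:1
  |U|=4: {2,5,7,8}:1  {4,6,7,8}:1  {5,6,7,8}:2
  |U|=5: {2,5,6,7,8}:3  {3,4,6,7,8}:1  {4,5,6,7,8}:3
  |U|=6: {1,3,4,6,7,8}:1  {2,4,5,6,7,8}:6  {3,4,5,6,7,8}:4
  |U|=7: {0,1,3,4,6,7,8}:1  {1,3,4,5,6,7,8}:5  {2,3,4,5,6,7,8}:10
  start at 0(u): 15
  start at 2(s): 6
sum over floor = 21

21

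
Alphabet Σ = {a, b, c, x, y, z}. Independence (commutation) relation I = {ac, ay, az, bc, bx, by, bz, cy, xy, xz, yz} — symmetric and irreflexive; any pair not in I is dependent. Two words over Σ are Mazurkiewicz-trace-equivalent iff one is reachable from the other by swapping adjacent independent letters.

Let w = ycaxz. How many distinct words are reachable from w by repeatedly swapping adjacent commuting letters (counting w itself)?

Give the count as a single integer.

25

drop 0:y onto floor
drop 1:c onto floor
drop 2:a onto floor
drop 3:x onto {1:c, 2:a}
drop 4:z onto {1:c}
ground layer = {0:y, 1:c, 2:a}
drop-orders for the pieces not yet dropped (sum over which currently-grounded one goes next):
  1 to go: {0} 1  {3} 1  {4} 1
  2 to go: {0,3} 2  {0,4} 2  {2,3} 1  {3,4} 2
  3 to go: {0,2,3} 3  {0,3,4} 6  {1,3,4} 2  {2,3,4} 3
  if 0:y drops first: 5 orders
  if 1:c drops first: 12 orders
  if 2:a drops first: 8 orders
heap linearizations: 25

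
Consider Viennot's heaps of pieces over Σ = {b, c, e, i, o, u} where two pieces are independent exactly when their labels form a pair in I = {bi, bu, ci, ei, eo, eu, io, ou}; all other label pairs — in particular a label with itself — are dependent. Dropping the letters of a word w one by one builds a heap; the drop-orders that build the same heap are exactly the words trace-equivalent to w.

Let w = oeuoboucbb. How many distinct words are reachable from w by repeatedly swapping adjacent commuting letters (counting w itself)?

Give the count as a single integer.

63

piece 0:o — minimal
piece 1:e — minimal
piece 2:u — minimal
piece 3:o rests on {0:o}
piece 4:b rests on {1:e, 3:o}
piece 5:o rests on {4:b}
piece 6:u rests on {2:u}
piece 7:c rests on {5:o, 6:u}
piece 8:b rests on {7:c}
piece 9:b rests on {8:b}
minimal pieces: {0:o, 1:e, 2:u}
ways to finish when only these pieces remain (= sum over removing one remaining piece with nothing left below it):
  1 left: {9}→1
  2 left: {8,9}→1
  3 left: {7,8,9}→1
  4 left: {5,7,8,9}→1  {6,7,8,9}→1
  5 left: {2,6,7,8,9}→1  {4,5,7,8,9}→1  {5,6,7,8,9}→2
  6 left: {1,4,5,7,8,9}→1  {2,5,6,7,8,9}→3  {3,4,5,7,8,9}→1  {4,5,6,7,8,9}→3
  7 left: {0,3,4,5,7,8,9}→1  {1,3,4,5,7,8,9}→2  {1,4,5,6,7,8,9}→4  {2,4,5,6,7,8,9}→6  {3,4,5,6,7,8,9}→4
  8 left: {0,1,3,4,5,7,8,9}→3  {0,3,4,5,6,7,8,9}→5  {1,2,4,5,6,7,8,9}→10  {1,3,4,5,6,7,8,9}→10  {2,3,4,5,6,7,8,9}→10
  placing 0:o first → 30 extensions
  placing 1:e first → 15 extensions
  placing 2:u first → 18 extensions
total linear extensions = 63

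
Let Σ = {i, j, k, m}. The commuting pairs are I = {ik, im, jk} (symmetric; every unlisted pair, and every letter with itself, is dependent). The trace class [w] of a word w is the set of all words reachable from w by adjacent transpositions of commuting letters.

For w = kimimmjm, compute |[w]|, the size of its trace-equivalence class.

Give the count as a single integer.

15

piece 0:k — minimal
piece 1:i — minimal
piece 2:m rests on {0:k}
piece 3:i rests on {1:i}
piece 4:m rests on {2:m}
piece 5:m rests on {4:m}
piece 6:j rests on {3:i, 5:m}
piece 7:m rests on {6:j}
minimal pieces: {0:k, 1:i}
ways to finish when only these pieces remain (= sum over removing one remaining piece with nothing left below it):
  1 left: {7}→1
  2 left: {6,7}→1
  3 left: {3,6,7}→1  {5,6,7}→1
  4 left: {1,3,6,7}→1  {3,5,6,7}→2  {4,5,6,7}→1
  5 left: {1,3,5,6,7}→3  {2,4,5,6,7}→1  {3,4,5,6,7}→3
  6 left: {0,2,4,5,6,7}→1  {1,3,4,5,6,7}→6  {2,3,4,5,6,7}→4
  placing 0:k first → 10 extensions
  placing 1:i first → 5 extensions
total linear extensions = 15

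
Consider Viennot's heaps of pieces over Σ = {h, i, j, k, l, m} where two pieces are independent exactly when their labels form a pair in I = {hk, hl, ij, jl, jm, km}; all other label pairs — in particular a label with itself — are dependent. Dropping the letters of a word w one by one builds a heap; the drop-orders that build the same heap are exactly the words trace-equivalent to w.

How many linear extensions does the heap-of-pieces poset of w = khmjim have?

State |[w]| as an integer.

drop 0:k onto floor
drop 1:h onto floor
drop 2:m onto {1:h}
drop 3:j onto {0:k, 1:h}
drop 4:i onto {0:k, 2:m}
drop 5:m onto {4:i}
ground layer = {0:k, 1:h}
drop-orders for the pieces not yet dropped (sum over which currently-grounded one goes next):
  1 to go: {3} 1  {5} 1
  2 to go: {3,5} 2  {4,5} 1
  3 to go: {2,4,5} 1  {3,4,5} 3
  4 to go: {0,3,4,5} 3  {2,3,4,5} 4
  if 0:k drops first: 4 orders
  if 1:h drops first: 7 orders
heap linearizations: 11

11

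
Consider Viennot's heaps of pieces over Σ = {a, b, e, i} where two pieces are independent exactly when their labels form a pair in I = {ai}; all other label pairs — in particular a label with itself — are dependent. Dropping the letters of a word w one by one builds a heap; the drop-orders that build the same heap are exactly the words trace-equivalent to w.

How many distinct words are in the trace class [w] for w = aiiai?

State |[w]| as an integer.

10

0(a) covers ∅
1(i) covers ∅
2(i) covers 1:i
3(a) covers 0:a
4(i) covers 2:i
floor of heap: 0:a, 1:i
completions by unplaced set U, small U first (add the entries for U minus each lowest piece of U):
  |U|=1: {3}:1  {4}:1
  |U|=2: {0,3}:1  {2,4}:1  {3,4}:2
  |U|=3: {0,3,4}:3  {1,2,4}:1  {2,3,4}:3
  start at 0(a): 4
  start at 1(i): 6
sum over floor = 10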